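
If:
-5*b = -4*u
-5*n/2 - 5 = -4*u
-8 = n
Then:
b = -3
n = -8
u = -15/4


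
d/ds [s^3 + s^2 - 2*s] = 3*s^2 + 2*s - 2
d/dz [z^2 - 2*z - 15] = 2*z - 2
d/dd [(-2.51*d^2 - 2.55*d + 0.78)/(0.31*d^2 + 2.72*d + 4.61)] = (-6.0367*d^2 - 23.6258*d - 13.8771)/(0.0961*d^4 + 1.6864*d^3 + 10.2566*d^2 + 25.0784*d + 21.2521)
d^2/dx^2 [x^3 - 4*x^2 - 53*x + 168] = 6*x - 8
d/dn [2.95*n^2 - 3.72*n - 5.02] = 5.9*n - 3.72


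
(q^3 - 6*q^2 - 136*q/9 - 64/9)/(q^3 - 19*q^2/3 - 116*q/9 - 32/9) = (3*q + 2)/(3*q + 1)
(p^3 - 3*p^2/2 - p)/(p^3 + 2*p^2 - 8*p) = (p + 1/2)/(p + 4)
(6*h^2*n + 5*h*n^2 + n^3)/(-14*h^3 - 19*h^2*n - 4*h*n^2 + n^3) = n*(-3*h - n)/(7*h^2 + 6*h*n - n^2)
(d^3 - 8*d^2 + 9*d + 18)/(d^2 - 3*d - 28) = (-d^3 + 8*d^2 - 9*d - 18)/(-d^2 + 3*d + 28)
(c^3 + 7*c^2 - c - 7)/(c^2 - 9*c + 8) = (c^2 + 8*c + 7)/(c - 8)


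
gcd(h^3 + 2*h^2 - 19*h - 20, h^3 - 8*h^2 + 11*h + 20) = h^2 - 3*h - 4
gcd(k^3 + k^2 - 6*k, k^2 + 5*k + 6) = k + 3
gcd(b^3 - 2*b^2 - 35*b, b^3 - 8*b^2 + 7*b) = b^2 - 7*b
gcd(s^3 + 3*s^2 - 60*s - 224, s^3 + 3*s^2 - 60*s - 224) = s^3 + 3*s^2 - 60*s - 224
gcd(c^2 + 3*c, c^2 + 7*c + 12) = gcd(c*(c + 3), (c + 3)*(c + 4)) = c + 3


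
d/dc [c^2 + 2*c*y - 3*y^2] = 2*c + 2*y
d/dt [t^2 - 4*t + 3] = 2*t - 4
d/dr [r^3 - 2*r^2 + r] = 3*r^2 - 4*r + 1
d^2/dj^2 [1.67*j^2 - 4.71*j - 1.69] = 3.34000000000000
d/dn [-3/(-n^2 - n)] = 3*(-2*n - 1)/(n^2*(n + 1)^2)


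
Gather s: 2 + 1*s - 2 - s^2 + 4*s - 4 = -s^2 + 5*s - 4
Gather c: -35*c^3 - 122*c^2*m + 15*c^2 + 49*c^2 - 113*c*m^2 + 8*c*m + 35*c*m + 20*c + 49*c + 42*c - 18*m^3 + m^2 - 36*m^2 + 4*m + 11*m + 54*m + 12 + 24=-35*c^3 + c^2*(64 - 122*m) + c*(-113*m^2 + 43*m + 111) - 18*m^3 - 35*m^2 + 69*m + 36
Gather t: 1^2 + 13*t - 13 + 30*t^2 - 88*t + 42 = 30*t^2 - 75*t + 30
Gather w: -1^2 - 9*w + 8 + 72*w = 63*w + 7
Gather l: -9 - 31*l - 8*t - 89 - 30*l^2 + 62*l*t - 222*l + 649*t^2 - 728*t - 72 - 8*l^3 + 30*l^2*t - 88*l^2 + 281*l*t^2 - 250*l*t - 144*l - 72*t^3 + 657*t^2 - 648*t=-8*l^3 + l^2*(30*t - 118) + l*(281*t^2 - 188*t - 397) - 72*t^3 + 1306*t^2 - 1384*t - 170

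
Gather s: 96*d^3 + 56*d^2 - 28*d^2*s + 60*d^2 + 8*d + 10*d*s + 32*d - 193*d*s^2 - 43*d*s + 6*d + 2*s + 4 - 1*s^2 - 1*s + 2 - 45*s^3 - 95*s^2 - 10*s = 96*d^3 + 116*d^2 + 46*d - 45*s^3 + s^2*(-193*d - 96) + s*(-28*d^2 - 33*d - 9) + 6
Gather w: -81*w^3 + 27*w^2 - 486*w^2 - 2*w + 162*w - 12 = -81*w^3 - 459*w^2 + 160*w - 12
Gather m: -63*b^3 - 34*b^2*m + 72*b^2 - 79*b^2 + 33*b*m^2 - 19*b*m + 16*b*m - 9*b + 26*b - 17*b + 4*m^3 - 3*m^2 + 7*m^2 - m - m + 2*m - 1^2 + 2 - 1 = -63*b^3 - 7*b^2 + 4*m^3 + m^2*(33*b + 4) + m*(-34*b^2 - 3*b)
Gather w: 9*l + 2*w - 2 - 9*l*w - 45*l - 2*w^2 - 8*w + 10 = -36*l - 2*w^2 + w*(-9*l - 6) + 8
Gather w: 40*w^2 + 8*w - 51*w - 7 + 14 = 40*w^2 - 43*w + 7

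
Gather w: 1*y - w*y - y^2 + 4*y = -w*y - y^2 + 5*y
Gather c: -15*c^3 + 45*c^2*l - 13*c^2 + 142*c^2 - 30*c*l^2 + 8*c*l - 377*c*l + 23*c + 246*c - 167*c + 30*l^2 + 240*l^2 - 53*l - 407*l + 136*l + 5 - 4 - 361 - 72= -15*c^3 + c^2*(45*l + 129) + c*(-30*l^2 - 369*l + 102) + 270*l^2 - 324*l - 432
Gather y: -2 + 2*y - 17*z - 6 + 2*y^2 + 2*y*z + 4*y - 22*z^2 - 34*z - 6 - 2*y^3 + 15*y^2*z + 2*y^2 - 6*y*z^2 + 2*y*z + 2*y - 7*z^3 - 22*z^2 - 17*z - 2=-2*y^3 + y^2*(15*z + 4) + y*(-6*z^2 + 4*z + 8) - 7*z^3 - 44*z^2 - 68*z - 16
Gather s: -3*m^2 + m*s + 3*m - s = -3*m^2 + 3*m + s*(m - 1)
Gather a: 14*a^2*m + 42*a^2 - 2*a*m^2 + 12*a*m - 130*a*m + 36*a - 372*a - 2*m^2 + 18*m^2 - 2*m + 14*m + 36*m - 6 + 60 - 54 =a^2*(14*m + 42) + a*(-2*m^2 - 118*m - 336) + 16*m^2 + 48*m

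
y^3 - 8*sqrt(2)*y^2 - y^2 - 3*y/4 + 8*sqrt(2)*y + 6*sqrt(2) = (y - 3/2)*(y + 1/2)*(y - 8*sqrt(2))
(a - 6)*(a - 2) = a^2 - 8*a + 12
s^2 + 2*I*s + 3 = (s - I)*(s + 3*I)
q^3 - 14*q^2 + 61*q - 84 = (q - 7)*(q - 4)*(q - 3)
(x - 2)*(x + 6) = x^2 + 4*x - 12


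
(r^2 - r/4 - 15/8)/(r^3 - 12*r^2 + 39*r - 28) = (r^2 - r/4 - 15/8)/(r^3 - 12*r^2 + 39*r - 28)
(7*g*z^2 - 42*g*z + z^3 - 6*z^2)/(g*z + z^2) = (7*g*z - 42*g + z^2 - 6*z)/(g + z)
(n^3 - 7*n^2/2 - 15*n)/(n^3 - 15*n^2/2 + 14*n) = (2*n^2 - 7*n - 30)/(2*n^2 - 15*n + 28)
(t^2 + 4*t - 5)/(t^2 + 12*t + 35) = (t - 1)/(t + 7)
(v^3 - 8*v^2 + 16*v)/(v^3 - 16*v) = (v - 4)/(v + 4)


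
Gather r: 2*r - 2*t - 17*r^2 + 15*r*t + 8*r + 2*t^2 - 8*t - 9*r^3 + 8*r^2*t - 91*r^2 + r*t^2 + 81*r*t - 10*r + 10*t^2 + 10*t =-9*r^3 + r^2*(8*t - 108) + r*(t^2 + 96*t) + 12*t^2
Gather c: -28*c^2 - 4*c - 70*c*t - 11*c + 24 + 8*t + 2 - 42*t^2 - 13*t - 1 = -28*c^2 + c*(-70*t - 15) - 42*t^2 - 5*t + 25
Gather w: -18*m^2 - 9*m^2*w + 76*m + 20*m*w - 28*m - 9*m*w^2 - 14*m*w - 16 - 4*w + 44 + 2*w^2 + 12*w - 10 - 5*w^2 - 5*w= -18*m^2 + 48*m + w^2*(-9*m - 3) + w*(-9*m^2 + 6*m + 3) + 18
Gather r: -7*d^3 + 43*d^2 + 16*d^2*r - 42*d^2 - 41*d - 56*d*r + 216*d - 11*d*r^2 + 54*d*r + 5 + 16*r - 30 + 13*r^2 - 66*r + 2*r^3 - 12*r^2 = -7*d^3 + d^2 + 175*d + 2*r^3 + r^2*(1 - 11*d) + r*(16*d^2 - 2*d - 50) - 25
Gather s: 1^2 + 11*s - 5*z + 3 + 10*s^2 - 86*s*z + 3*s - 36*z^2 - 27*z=10*s^2 + s*(14 - 86*z) - 36*z^2 - 32*z + 4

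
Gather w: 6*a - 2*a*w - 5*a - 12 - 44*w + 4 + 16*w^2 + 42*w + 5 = a + 16*w^2 + w*(-2*a - 2) - 3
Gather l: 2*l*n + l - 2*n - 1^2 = l*(2*n + 1) - 2*n - 1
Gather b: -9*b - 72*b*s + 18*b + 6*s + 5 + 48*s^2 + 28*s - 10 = b*(9 - 72*s) + 48*s^2 + 34*s - 5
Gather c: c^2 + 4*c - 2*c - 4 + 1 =c^2 + 2*c - 3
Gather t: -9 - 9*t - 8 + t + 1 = -8*t - 16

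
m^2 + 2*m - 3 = (m - 1)*(m + 3)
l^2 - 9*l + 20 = (l - 5)*(l - 4)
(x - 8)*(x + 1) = x^2 - 7*x - 8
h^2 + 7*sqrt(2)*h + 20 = (h + 2*sqrt(2))*(h + 5*sqrt(2))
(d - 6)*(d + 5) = d^2 - d - 30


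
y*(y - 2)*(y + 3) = y^3 + y^2 - 6*y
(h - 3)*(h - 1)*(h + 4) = h^3 - 13*h + 12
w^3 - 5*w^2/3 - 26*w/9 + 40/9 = (w - 2)*(w - 4/3)*(w + 5/3)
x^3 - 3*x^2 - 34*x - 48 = (x - 8)*(x + 2)*(x + 3)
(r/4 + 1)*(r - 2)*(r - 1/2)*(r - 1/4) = r^4/4 + 5*r^3/16 - 75*r^2/32 + 25*r/16 - 1/4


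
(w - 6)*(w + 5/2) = w^2 - 7*w/2 - 15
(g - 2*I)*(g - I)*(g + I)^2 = g^4 - I*g^3 + 3*g^2 - I*g + 2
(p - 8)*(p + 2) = p^2 - 6*p - 16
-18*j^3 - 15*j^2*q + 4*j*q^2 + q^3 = (-3*j + q)*(j + q)*(6*j + q)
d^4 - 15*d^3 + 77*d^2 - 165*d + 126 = (d - 7)*(d - 3)^2*(d - 2)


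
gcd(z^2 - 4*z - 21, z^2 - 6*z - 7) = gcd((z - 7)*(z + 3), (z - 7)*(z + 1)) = z - 7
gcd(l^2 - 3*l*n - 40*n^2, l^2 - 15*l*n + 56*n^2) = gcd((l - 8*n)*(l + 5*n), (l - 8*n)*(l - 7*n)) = l - 8*n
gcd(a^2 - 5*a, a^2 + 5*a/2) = a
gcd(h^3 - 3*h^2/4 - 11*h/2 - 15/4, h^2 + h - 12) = h - 3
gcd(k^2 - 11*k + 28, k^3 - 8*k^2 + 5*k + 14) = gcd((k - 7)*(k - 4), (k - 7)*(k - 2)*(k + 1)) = k - 7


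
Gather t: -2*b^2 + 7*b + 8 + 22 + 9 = -2*b^2 + 7*b + 39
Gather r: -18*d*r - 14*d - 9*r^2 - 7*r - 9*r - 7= -14*d - 9*r^2 + r*(-18*d - 16) - 7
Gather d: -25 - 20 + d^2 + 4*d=d^2 + 4*d - 45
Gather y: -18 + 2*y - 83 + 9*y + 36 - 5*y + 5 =6*y - 60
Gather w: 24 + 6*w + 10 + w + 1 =7*w + 35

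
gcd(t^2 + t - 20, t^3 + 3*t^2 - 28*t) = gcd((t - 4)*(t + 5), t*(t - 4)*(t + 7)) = t - 4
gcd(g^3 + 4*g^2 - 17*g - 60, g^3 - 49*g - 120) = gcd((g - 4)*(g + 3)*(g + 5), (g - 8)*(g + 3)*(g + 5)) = g^2 + 8*g + 15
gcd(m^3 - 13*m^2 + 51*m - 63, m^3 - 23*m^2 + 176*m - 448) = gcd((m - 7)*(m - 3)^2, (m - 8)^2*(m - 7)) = m - 7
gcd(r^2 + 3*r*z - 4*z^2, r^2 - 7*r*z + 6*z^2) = -r + z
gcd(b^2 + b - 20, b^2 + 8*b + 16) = 1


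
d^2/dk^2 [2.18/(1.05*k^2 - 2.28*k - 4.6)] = (4.8069*k^2 - 10.43784*k - 2.18*(2.1*k - 2.28)*(4.2*k - 4.56) - 21.0588)/(-1.05*k^2 + 2.28*k + 4.6)^3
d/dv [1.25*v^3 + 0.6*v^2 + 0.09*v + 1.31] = 3.75*v^2 + 1.2*v + 0.09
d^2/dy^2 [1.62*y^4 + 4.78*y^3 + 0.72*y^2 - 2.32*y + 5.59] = 19.44*y^2 + 28.68*y + 1.44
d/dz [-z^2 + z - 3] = 1 - 2*z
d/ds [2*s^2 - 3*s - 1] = 4*s - 3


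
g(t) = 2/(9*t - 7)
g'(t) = -18/(9*t - 7)^2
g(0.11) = -0.33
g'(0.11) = -0.50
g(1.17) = 0.57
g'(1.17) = -1.44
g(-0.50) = -0.17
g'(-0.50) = -0.14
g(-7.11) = -0.03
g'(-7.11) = -0.00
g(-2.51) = -0.07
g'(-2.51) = -0.02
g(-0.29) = -0.21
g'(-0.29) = -0.19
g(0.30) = -0.47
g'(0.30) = -0.97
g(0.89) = 1.98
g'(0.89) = -17.65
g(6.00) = 0.04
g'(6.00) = -0.00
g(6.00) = 0.04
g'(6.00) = -0.00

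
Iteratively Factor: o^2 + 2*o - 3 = (o - 1)*(o + 3)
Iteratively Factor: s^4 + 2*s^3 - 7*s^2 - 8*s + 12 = (s - 1)*(s^3 + 3*s^2 - 4*s - 12) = (s - 2)*(s - 1)*(s^2 + 5*s + 6) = (s - 2)*(s - 1)*(s + 2)*(s + 3)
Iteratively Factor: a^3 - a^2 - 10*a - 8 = (a + 2)*(a^2 - 3*a - 4) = (a - 4)*(a + 2)*(a + 1)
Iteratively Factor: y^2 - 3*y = (y - 3)*(y)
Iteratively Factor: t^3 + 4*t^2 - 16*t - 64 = (t + 4)*(t^2 - 16) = (t + 4)^2*(t - 4)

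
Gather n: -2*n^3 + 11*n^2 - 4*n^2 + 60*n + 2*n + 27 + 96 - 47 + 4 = -2*n^3 + 7*n^2 + 62*n + 80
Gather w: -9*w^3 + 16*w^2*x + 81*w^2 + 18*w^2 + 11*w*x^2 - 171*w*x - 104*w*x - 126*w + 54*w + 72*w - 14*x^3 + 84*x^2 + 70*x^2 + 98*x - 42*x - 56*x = -9*w^3 + w^2*(16*x + 99) + w*(11*x^2 - 275*x) - 14*x^3 + 154*x^2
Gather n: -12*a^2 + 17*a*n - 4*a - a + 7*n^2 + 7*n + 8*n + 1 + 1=-12*a^2 - 5*a + 7*n^2 + n*(17*a + 15) + 2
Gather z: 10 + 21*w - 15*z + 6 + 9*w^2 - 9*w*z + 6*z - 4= 9*w^2 + 21*w + z*(-9*w - 9) + 12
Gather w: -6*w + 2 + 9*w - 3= 3*w - 1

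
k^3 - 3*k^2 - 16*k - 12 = (k - 6)*(k + 1)*(k + 2)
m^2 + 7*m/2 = m*(m + 7/2)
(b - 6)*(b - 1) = b^2 - 7*b + 6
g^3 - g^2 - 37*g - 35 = (g - 7)*(g + 1)*(g + 5)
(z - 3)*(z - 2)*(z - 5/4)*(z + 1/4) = z^4 - 6*z^3 + 171*z^2/16 - 71*z/16 - 15/8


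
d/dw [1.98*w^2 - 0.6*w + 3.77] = 3.96*w - 0.6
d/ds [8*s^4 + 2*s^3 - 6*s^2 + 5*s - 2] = 32*s^3 + 6*s^2 - 12*s + 5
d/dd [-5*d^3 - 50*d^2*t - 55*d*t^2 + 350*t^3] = -15*d^2 - 100*d*t - 55*t^2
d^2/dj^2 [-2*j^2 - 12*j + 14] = -4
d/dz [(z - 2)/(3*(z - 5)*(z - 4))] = (-z^2 + 4*z + 2)/(3*(z^4 - 18*z^3 + 121*z^2 - 360*z + 400))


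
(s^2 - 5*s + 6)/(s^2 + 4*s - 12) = (s - 3)/(s + 6)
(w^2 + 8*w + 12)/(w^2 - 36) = (w + 2)/(w - 6)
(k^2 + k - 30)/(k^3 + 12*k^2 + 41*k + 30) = (k - 5)/(k^2 + 6*k + 5)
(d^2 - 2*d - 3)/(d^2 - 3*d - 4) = (d - 3)/(d - 4)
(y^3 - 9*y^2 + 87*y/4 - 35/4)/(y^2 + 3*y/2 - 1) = (2*y^2 - 17*y + 35)/(2*(y + 2))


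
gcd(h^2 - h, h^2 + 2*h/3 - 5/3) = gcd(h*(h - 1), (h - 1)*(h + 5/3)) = h - 1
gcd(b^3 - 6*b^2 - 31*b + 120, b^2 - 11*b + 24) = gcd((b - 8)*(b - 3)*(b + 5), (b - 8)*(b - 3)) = b^2 - 11*b + 24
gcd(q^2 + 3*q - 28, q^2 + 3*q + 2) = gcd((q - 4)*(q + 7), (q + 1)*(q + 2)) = 1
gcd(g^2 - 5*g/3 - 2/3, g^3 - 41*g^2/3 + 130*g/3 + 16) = g + 1/3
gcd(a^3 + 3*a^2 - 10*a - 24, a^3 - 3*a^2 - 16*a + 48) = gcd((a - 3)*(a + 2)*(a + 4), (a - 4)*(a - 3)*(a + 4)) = a^2 + a - 12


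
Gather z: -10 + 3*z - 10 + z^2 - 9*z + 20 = z^2 - 6*z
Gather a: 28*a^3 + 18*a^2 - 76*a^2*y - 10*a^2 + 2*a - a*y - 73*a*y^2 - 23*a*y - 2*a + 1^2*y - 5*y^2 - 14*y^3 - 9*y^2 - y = 28*a^3 + a^2*(8 - 76*y) + a*(-73*y^2 - 24*y) - 14*y^3 - 14*y^2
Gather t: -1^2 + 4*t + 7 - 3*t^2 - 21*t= -3*t^2 - 17*t + 6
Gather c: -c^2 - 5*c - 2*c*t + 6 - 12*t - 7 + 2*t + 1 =-c^2 + c*(-2*t - 5) - 10*t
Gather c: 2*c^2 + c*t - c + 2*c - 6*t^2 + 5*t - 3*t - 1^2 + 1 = 2*c^2 + c*(t + 1) - 6*t^2 + 2*t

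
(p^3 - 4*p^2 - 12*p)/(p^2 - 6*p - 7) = p*(-p^2 + 4*p + 12)/(-p^2 + 6*p + 7)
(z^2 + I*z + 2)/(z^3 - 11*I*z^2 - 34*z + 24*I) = (z + 2*I)/(z^2 - 10*I*z - 24)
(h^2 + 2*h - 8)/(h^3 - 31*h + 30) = (h^2 + 2*h - 8)/(h^3 - 31*h + 30)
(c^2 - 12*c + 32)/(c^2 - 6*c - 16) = (c - 4)/(c + 2)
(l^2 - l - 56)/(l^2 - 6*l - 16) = (l + 7)/(l + 2)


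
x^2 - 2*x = x*(x - 2)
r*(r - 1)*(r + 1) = r^3 - r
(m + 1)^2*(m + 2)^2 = m^4 + 6*m^3 + 13*m^2 + 12*m + 4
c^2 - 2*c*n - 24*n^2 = (c - 6*n)*(c + 4*n)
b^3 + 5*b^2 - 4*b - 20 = (b - 2)*(b + 2)*(b + 5)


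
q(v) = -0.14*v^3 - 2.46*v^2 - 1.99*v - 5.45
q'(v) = -0.42*v^2 - 4.92*v - 1.99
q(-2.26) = -11.90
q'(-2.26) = 6.98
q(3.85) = -57.56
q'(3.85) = -27.16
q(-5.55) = -46.25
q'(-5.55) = 12.38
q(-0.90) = -5.55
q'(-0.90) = 2.10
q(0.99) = -9.97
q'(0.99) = -7.27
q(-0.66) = -5.17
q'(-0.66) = 1.07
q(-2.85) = -16.52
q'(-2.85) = 8.62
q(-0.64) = -5.15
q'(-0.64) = 0.99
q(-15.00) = -56.60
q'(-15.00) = -22.69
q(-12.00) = -93.89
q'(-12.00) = -3.43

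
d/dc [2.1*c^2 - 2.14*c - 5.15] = 4.2*c - 2.14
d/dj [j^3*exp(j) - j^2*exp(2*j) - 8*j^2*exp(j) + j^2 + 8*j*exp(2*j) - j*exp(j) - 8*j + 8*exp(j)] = j^3*exp(j) - 2*j^2*exp(2*j) - 5*j^2*exp(j) + 14*j*exp(2*j) - 17*j*exp(j) + 2*j + 8*exp(2*j) + 7*exp(j) - 8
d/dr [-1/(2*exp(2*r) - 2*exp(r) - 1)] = (4*exp(r) - 2)*exp(r)/(-2*exp(2*r) + 2*exp(r) + 1)^2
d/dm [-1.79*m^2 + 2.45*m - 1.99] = 2.45 - 3.58*m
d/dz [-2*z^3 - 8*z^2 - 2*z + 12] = -6*z^2 - 16*z - 2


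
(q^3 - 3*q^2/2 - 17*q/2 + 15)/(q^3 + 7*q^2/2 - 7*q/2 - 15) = (2*q - 5)/(2*q + 5)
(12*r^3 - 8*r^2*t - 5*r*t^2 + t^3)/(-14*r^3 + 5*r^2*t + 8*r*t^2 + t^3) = (-6*r + t)/(7*r + t)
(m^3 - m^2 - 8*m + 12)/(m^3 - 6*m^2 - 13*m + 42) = (m - 2)/(m - 7)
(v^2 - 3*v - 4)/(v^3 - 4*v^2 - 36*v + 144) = (v + 1)/(v^2 - 36)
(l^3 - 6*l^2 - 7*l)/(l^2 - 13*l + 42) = l*(l + 1)/(l - 6)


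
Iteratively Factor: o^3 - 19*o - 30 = (o + 3)*(o^2 - 3*o - 10) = (o + 2)*(o + 3)*(o - 5)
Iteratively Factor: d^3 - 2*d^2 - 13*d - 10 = (d - 5)*(d^2 + 3*d + 2) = (d - 5)*(d + 1)*(d + 2)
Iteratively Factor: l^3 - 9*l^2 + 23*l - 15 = (l - 5)*(l^2 - 4*l + 3) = (l - 5)*(l - 1)*(l - 3)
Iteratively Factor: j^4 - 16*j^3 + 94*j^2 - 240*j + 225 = (j - 5)*(j^3 - 11*j^2 + 39*j - 45) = (j - 5)^2*(j^2 - 6*j + 9) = (j - 5)^2*(j - 3)*(j - 3)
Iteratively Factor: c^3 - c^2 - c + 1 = (c - 1)*(c^2 - 1) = (c - 1)^2*(c + 1)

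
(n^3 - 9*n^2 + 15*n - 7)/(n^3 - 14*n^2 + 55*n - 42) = (n - 1)/(n - 6)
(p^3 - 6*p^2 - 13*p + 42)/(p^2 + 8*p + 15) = (p^2 - 9*p + 14)/(p + 5)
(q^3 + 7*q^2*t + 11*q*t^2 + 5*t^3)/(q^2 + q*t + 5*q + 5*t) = (q^2 + 6*q*t + 5*t^2)/(q + 5)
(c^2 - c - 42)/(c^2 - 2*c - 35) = (c + 6)/(c + 5)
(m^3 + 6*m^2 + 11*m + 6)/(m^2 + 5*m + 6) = m + 1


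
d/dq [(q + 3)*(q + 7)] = 2*q + 10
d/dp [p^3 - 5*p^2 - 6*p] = 3*p^2 - 10*p - 6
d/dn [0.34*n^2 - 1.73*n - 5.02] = 0.68*n - 1.73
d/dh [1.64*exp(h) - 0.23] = 1.64*exp(h)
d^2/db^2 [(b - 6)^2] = 2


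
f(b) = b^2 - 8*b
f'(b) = 2*b - 8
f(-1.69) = 16.38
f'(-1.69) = -11.38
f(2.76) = -14.46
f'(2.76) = -2.48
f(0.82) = -5.89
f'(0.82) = -6.36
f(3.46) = -15.71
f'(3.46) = -1.08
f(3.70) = -15.91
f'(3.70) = -0.60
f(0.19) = -1.48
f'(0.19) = -7.62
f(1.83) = -11.29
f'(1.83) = -4.34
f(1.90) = -11.59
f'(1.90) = -4.20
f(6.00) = -12.00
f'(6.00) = 4.00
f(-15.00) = 345.00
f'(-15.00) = -38.00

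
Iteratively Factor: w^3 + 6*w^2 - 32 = (w + 4)*(w^2 + 2*w - 8) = (w + 4)^2*(w - 2)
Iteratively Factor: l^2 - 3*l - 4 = (l - 4)*(l + 1)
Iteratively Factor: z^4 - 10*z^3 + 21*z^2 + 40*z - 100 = (z - 5)*(z^3 - 5*z^2 - 4*z + 20) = (z - 5)*(z - 2)*(z^2 - 3*z - 10) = (z - 5)*(z - 2)*(z + 2)*(z - 5)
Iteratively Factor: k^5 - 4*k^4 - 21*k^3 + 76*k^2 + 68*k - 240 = (k - 3)*(k^4 - k^3 - 24*k^2 + 4*k + 80) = (k - 3)*(k + 4)*(k^3 - 5*k^2 - 4*k + 20) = (k - 5)*(k - 3)*(k + 4)*(k^2 - 4) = (k - 5)*(k - 3)*(k - 2)*(k + 4)*(k + 2)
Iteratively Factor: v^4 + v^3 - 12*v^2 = (v)*(v^3 + v^2 - 12*v) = v*(v + 4)*(v^2 - 3*v) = v^2*(v + 4)*(v - 3)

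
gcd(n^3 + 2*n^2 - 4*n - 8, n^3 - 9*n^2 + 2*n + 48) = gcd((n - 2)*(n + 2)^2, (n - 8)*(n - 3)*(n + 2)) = n + 2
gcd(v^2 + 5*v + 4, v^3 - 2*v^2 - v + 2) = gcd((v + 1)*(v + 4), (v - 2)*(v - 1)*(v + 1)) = v + 1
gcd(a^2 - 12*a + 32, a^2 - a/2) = 1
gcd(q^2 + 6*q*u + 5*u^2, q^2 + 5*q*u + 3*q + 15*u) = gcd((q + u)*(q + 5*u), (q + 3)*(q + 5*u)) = q + 5*u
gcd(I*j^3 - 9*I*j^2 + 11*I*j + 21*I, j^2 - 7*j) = j - 7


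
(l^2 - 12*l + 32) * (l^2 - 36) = l^4 - 12*l^3 - 4*l^2 + 432*l - 1152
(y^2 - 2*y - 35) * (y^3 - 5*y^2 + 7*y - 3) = y^5 - 7*y^4 - 18*y^3 + 158*y^2 - 239*y + 105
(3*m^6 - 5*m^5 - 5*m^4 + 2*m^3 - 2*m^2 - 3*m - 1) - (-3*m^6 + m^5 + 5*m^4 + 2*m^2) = 6*m^6 - 6*m^5 - 10*m^4 + 2*m^3 - 4*m^2 - 3*m - 1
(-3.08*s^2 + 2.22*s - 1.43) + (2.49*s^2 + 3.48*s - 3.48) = -0.59*s^2 + 5.7*s - 4.91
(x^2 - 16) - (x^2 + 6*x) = -6*x - 16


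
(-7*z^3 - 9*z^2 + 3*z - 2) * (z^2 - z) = -7*z^5 - 2*z^4 + 12*z^3 - 5*z^2 + 2*z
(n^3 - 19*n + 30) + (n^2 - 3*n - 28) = n^3 + n^2 - 22*n + 2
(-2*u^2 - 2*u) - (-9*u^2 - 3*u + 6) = 7*u^2 + u - 6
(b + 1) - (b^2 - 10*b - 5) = -b^2 + 11*b + 6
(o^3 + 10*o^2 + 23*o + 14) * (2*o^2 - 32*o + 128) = 2*o^5 - 12*o^4 - 146*o^3 + 572*o^2 + 2496*o + 1792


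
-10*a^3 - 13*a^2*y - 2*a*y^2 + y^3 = (-5*a + y)*(a + y)*(2*a + y)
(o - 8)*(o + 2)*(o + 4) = o^3 - 2*o^2 - 40*o - 64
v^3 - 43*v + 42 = (v - 6)*(v - 1)*(v + 7)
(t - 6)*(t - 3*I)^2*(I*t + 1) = I*t^4 + 7*t^3 - 6*I*t^3 - 42*t^2 - 15*I*t^2 - 9*t + 90*I*t + 54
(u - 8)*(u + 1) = u^2 - 7*u - 8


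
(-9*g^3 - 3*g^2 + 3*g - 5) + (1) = -9*g^3 - 3*g^2 + 3*g - 4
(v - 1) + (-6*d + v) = -6*d + 2*v - 1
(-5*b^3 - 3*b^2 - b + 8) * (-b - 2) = 5*b^4 + 13*b^3 + 7*b^2 - 6*b - 16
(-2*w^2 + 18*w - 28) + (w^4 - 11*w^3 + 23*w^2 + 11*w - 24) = w^4 - 11*w^3 + 21*w^2 + 29*w - 52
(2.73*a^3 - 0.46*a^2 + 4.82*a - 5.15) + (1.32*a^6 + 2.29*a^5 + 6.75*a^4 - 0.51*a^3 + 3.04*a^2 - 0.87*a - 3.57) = 1.32*a^6 + 2.29*a^5 + 6.75*a^4 + 2.22*a^3 + 2.58*a^2 + 3.95*a - 8.72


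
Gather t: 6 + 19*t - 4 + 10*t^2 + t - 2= 10*t^2 + 20*t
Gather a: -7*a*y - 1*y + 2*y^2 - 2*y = -7*a*y + 2*y^2 - 3*y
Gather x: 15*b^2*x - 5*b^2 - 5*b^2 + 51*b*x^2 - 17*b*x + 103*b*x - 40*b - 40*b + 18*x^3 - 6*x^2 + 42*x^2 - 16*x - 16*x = -10*b^2 - 80*b + 18*x^3 + x^2*(51*b + 36) + x*(15*b^2 + 86*b - 32)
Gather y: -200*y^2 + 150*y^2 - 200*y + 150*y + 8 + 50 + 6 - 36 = -50*y^2 - 50*y + 28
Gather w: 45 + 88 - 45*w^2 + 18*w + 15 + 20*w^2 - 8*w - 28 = -25*w^2 + 10*w + 120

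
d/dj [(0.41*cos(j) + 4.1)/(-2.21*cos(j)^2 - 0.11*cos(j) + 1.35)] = (0.9061*sin(j)^2 - 18.122*cos(j) - 1.9106)*sin(j)/(2.21*cos(j)^2 + 0.11*cos(j) - 1.35)^2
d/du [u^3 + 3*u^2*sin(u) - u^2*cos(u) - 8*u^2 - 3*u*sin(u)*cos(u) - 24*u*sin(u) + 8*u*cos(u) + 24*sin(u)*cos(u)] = u^2*sin(u) + 3*u^2*cos(u) + 3*u^2 - 2*u*sin(u) - 26*u*cos(u) - 3*u*cos(2*u) - 16*u - 24*sin(u) - 3*sin(2*u)/2 + 8*cos(u) + 24*cos(2*u)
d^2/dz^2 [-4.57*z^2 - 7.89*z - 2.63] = -9.14000000000000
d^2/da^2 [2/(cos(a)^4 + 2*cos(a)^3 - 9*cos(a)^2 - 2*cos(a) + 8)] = -(4*(-15*cos(a) + 3*cos(2*a) + cos(3*a) + 1)^2*sin(a)^2 - (-8*(cos(2*a) - 1)^2 + cos(a) + 16*cos(2*a) - 9*cos(3*a) + 12)*(cos(a)^4 + 2*cos(a)^3 - 9*cos(a)^2 - 2*cos(a) + 8))/((cos(a) - 2)^3*(cos(a) + 4)^3*sin(a)^6)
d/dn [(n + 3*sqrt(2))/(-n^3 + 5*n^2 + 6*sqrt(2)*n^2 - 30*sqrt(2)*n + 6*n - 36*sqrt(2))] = (-n^3 + 5*n^2 + 6*sqrt(2)*n^2 - 30*sqrt(2)*n + 6*n - (n + 3*sqrt(2))*(-3*n^2 + 10*n + 12*sqrt(2)*n - 30*sqrt(2) + 6) - 36*sqrt(2))/(n^3 - 6*sqrt(2)*n^2 - 5*n^2 - 6*n + 30*sqrt(2)*n + 36*sqrt(2))^2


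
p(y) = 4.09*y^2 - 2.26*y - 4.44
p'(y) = 8.18*y - 2.26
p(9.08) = 312.24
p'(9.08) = 72.01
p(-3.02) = 39.69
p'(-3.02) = -26.96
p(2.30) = 12.00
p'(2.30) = 16.55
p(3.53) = 38.55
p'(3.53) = 26.62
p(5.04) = 88.06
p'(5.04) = 38.97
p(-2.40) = 24.54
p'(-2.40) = -21.89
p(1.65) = 2.97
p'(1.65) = 11.24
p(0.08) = -4.59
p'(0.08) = -1.61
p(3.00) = 25.59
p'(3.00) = 22.28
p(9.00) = 306.51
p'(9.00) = 71.36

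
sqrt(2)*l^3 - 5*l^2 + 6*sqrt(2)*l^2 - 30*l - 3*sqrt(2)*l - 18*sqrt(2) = (l + 6)*(l - 3*sqrt(2))*(sqrt(2)*l + 1)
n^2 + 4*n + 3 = (n + 1)*(n + 3)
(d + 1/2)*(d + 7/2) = d^2 + 4*d + 7/4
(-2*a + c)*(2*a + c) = -4*a^2 + c^2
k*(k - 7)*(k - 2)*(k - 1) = k^4 - 10*k^3 + 23*k^2 - 14*k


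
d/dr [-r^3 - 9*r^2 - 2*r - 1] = -3*r^2 - 18*r - 2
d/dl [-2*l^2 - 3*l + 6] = -4*l - 3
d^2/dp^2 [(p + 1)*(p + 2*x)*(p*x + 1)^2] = 12*p^2*x^2 + 12*p*x^3 + 6*p*x^2 + 12*p*x + 4*x^3 + 8*x^2 + 4*x + 2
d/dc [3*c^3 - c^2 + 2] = c*(9*c - 2)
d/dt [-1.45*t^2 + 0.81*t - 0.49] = 0.81 - 2.9*t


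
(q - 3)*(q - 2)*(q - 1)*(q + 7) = q^4 + q^3 - 31*q^2 + 71*q - 42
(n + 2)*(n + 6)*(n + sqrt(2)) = n^3 + sqrt(2)*n^2 + 8*n^2 + 8*sqrt(2)*n + 12*n + 12*sqrt(2)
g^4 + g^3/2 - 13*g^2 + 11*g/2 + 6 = (g - 3)*(g - 1)*(g + 1/2)*(g + 4)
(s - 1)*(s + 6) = s^2 + 5*s - 6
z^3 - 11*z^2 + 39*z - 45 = (z - 5)*(z - 3)^2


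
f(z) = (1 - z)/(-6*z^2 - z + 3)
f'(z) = (1 - z)*(12*z + 1)/(-6*z^2 - z + 3)^2 - 1/(-6*z^2 - z + 3)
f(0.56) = 0.79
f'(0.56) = 9.10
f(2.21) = 0.04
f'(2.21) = -0.01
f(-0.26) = 0.44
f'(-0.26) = -0.68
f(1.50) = 0.04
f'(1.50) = 0.02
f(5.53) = 0.02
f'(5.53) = -0.00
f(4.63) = 0.03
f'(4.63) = -0.00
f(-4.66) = -0.05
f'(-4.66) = -0.01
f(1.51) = 0.04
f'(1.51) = 0.02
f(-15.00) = -0.01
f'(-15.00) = 0.00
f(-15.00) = -0.01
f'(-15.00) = 0.00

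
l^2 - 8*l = l*(l - 8)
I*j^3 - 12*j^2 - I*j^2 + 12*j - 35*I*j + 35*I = (j + 5*I)*(j + 7*I)*(I*j - I)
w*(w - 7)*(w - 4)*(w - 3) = w^4 - 14*w^3 + 61*w^2 - 84*w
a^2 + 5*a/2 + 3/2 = (a + 1)*(a + 3/2)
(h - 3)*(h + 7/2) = h^2 + h/2 - 21/2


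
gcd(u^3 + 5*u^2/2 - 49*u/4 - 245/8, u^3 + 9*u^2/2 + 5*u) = u + 5/2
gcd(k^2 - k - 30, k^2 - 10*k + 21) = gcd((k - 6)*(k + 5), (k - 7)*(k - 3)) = 1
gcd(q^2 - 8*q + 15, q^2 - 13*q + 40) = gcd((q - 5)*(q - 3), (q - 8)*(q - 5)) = q - 5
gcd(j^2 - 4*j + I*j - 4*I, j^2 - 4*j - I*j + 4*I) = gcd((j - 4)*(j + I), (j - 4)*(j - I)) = j - 4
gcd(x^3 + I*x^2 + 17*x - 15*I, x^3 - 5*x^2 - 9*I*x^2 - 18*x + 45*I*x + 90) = x - 3*I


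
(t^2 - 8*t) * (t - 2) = t^3 - 10*t^2 + 16*t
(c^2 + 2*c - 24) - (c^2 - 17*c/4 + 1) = 25*c/4 - 25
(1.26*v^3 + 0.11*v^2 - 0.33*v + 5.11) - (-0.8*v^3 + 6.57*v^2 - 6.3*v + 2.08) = 2.06*v^3 - 6.46*v^2 + 5.97*v + 3.03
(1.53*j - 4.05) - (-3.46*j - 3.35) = 4.99*j - 0.7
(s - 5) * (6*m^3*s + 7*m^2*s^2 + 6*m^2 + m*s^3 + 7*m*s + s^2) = 6*m^3*s^2 - 30*m^3*s + 7*m^2*s^3 - 35*m^2*s^2 + 6*m^2*s - 30*m^2 + m*s^4 - 5*m*s^3 + 7*m*s^2 - 35*m*s + s^3 - 5*s^2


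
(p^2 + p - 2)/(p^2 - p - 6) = (p - 1)/(p - 3)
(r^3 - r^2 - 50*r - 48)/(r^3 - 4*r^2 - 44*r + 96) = (r + 1)/(r - 2)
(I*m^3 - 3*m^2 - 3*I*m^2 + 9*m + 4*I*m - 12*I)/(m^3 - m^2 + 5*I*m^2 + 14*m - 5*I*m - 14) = (I*m^3 - 3*m^2*(1 + I) + m*(9 + 4*I) - 12*I)/(m^3 + m^2*(-1 + 5*I) + m*(14 - 5*I) - 14)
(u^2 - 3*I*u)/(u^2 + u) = (u - 3*I)/(u + 1)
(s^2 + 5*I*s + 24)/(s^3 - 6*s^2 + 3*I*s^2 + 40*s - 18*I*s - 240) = (s - 3*I)/(s^2 - s*(6 + 5*I) + 30*I)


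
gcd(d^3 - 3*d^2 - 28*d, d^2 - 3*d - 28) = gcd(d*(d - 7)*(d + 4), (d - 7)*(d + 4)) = d^2 - 3*d - 28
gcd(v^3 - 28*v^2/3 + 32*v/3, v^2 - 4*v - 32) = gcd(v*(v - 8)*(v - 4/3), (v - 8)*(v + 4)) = v - 8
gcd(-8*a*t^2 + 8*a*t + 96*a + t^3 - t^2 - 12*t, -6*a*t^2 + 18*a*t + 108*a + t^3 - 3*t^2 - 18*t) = t + 3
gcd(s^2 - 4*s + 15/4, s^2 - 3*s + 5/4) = s - 5/2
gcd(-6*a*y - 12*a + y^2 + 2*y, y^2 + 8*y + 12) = y + 2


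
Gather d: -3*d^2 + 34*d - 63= -3*d^2 + 34*d - 63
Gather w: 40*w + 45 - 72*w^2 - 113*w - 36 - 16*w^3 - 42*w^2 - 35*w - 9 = -16*w^3 - 114*w^2 - 108*w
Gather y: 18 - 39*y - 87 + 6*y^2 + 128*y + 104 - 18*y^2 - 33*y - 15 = -12*y^2 + 56*y + 20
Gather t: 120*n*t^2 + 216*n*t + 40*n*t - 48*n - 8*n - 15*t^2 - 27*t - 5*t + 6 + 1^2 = -56*n + t^2*(120*n - 15) + t*(256*n - 32) + 7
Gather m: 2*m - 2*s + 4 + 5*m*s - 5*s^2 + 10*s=m*(5*s + 2) - 5*s^2 + 8*s + 4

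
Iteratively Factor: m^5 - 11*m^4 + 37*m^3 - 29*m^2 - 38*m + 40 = (m - 4)*(m^4 - 7*m^3 + 9*m^2 + 7*m - 10) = (m - 5)*(m - 4)*(m^3 - 2*m^2 - m + 2) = (m - 5)*(m - 4)*(m + 1)*(m^2 - 3*m + 2) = (m - 5)*(m - 4)*(m - 2)*(m + 1)*(m - 1)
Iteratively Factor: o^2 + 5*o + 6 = (o + 3)*(o + 2)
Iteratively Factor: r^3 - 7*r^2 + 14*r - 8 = (r - 2)*(r^2 - 5*r + 4) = (r - 2)*(r - 1)*(r - 4)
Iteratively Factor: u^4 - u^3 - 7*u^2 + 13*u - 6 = (u - 1)*(u^3 - 7*u + 6) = (u - 1)*(u + 3)*(u^2 - 3*u + 2) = (u - 1)^2*(u + 3)*(u - 2)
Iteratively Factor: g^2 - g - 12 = (g - 4)*(g + 3)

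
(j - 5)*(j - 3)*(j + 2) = j^3 - 6*j^2 - j + 30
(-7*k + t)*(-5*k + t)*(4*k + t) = 140*k^3 - 13*k^2*t - 8*k*t^2 + t^3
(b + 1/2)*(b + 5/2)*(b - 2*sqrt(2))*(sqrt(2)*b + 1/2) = sqrt(2)*b^4 - 7*b^3/2 + 3*sqrt(2)*b^3 - 21*b^2/2 + sqrt(2)*b^2/4 - 35*b/8 - 3*sqrt(2)*b - 5*sqrt(2)/4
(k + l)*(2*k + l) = 2*k^2 + 3*k*l + l^2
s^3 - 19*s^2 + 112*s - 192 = (s - 8)^2*(s - 3)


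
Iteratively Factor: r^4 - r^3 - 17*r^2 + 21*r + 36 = (r + 1)*(r^3 - 2*r^2 - 15*r + 36) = (r - 3)*(r + 1)*(r^2 + r - 12) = (r - 3)*(r + 1)*(r + 4)*(r - 3)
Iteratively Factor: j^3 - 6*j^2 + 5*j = (j - 5)*(j^2 - j) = (j - 5)*(j - 1)*(j)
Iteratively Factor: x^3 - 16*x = (x + 4)*(x^2 - 4*x) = x*(x + 4)*(x - 4)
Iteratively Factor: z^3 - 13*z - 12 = (z + 1)*(z^2 - z - 12) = (z - 4)*(z + 1)*(z + 3)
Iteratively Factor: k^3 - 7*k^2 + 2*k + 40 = (k + 2)*(k^2 - 9*k + 20) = (k - 5)*(k + 2)*(k - 4)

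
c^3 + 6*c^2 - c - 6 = (c - 1)*(c + 1)*(c + 6)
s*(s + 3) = s^2 + 3*s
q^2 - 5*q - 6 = (q - 6)*(q + 1)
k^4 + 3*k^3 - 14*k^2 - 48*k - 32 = (k - 4)*(k + 1)*(k + 2)*(k + 4)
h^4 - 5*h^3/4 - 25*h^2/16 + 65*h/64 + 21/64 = (h - 7/4)*(h - 3/4)*(h + 1/4)*(h + 1)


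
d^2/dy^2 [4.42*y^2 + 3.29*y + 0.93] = 8.84000000000000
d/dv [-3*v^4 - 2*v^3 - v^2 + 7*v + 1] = -12*v^3 - 6*v^2 - 2*v + 7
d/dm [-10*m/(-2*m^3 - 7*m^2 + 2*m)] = -(40*m + 70)/(2*m^2 + 7*m - 2)^2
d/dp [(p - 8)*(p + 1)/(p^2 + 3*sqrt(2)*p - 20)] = (-(p - 8)*(p + 1)*(2*p + 3*sqrt(2)) + (2*p - 7)*(p^2 + 3*sqrt(2)*p - 20))/(p^2 + 3*sqrt(2)*p - 20)^2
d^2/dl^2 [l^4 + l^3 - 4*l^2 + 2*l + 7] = 12*l^2 + 6*l - 8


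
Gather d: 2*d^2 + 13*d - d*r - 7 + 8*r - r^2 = 2*d^2 + d*(13 - r) - r^2 + 8*r - 7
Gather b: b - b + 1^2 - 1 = 0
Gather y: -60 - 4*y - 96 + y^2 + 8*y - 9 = y^2 + 4*y - 165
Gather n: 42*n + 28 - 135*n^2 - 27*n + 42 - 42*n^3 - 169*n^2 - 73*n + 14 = -42*n^3 - 304*n^2 - 58*n + 84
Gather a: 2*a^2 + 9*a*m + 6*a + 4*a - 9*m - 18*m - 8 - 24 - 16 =2*a^2 + a*(9*m + 10) - 27*m - 48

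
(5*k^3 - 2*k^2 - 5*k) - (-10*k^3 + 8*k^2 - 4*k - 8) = 15*k^3 - 10*k^2 - k + 8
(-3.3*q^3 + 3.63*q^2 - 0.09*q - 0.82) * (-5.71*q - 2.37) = 18.843*q^4 - 12.9063*q^3 - 8.0892*q^2 + 4.8955*q + 1.9434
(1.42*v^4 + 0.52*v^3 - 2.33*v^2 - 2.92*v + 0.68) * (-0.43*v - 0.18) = -0.6106*v^5 - 0.4792*v^4 + 0.9083*v^3 + 1.675*v^2 + 0.2332*v - 0.1224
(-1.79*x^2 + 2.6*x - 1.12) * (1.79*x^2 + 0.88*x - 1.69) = -3.2041*x^4 + 3.0788*x^3 + 3.3083*x^2 - 5.3796*x + 1.8928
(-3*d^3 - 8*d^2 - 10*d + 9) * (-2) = 6*d^3 + 16*d^2 + 20*d - 18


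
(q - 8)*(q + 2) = q^2 - 6*q - 16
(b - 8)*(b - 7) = b^2 - 15*b + 56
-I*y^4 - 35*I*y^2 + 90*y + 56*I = (y - 7*I)*(y + 2*I)*(y + 4*I)*(-I*y + 1)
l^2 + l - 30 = (l - 5)*(l + 6)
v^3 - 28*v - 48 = (v - 6)*(v + 2)*(v + 4)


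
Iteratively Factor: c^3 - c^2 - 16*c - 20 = (c + 2)*(c^2 - 3*c - 10) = (c + 2)^2*(c - 5)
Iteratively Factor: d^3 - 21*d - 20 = (d + 1)*(d^2 - d - 20) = (d - 5)*(d + 1)*(d + 4)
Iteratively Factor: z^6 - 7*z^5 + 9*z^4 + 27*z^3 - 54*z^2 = (z)*(z^5 - 7*z^4 + 9*z^3 + 27*z^2 - 54*z) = z*(z - 3)*(z^4 - 4*z^3 - 3*z^2 + 18*z) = z^2*(z - 3)*(z^3 - 4*z^2 - 3*z + 18) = z^2*(z - 3)^2*(z^2 - z - 6) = z^2*(z - 3)^2*(z + 2)*(z - 3)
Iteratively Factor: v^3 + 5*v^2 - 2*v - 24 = (v - 2)*(v^2 + 7*v + 12) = (v - 2)*(v + 4)*(v + 3)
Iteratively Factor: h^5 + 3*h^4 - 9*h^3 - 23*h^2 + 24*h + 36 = (h - 2)*(h^4 + 5*h^3 + h^2 - 21*h - 18) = (h - 2)*(h + 1)*(h^3 + 4*h^2 - 3*h - 18) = (h - 2)^2*(h + 1)*(h^2 + 6*h + 9) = (h - 2)^2*(h + 1)*(h + 3)*(h + 3)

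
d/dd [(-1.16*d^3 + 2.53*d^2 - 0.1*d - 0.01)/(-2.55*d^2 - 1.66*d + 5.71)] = (2.958*d^4 + 3.8512*d^3 - 24.3256*d^2 + 28.8416*d - 0.5876)/(6.5025*d^4 + 8.466*d^3 - 26.3654*d^2 - 18.9572*d + 32.6041)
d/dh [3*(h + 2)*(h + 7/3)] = 6*h + 13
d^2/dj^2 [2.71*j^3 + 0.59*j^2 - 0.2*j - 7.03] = 16.26*j + 1.18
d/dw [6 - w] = -1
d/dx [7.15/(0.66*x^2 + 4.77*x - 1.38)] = (-9.438*x - 34.1055)/(0.66*x^2 + 4.77*x - 1.38)^2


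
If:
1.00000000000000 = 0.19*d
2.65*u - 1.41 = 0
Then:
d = 5.26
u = 0.53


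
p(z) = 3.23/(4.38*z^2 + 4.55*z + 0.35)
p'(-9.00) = 0.00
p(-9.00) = 0.01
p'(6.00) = -0.01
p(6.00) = 0.02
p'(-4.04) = 0.03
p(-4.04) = 0.06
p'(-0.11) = -1218.52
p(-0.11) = -33.13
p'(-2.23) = 0.34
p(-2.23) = 0.27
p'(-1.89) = 0.71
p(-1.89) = 0.44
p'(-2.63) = 0.17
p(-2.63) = 0.17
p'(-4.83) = 0.02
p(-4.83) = 0.04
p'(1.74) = -0.14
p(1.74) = 0.15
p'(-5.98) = 0.01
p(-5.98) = 0.02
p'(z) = 3.23*(-8.76*z - 4.55)/(4.38*z^2 + 4.55*z + 0.35)^2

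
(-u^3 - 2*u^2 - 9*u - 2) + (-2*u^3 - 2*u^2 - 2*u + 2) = -3*u^3 - 4*u^2 - 11*u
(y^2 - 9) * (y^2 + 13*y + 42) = y^4 + 13*y^3 + 33*y^2 - 117*y - 378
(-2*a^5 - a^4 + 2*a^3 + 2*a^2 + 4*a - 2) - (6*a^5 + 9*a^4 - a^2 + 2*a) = -8*a^5 - 10*a^4 + 2*a^3 + 3*a^2 + 2*a - 2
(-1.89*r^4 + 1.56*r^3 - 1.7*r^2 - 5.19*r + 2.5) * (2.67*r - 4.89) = -5.0463*r^5 + 13.4073*r^4 - 12.1674*r^3 - 5.5443*r^2 + 32.0541*r - 12.225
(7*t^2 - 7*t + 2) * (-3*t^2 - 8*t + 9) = -21*t^4 - 35*t^3 + 113*t^2 - 79*t + 18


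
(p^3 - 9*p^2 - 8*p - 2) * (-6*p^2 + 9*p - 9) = -6*p^5 + 63*p^4 - 42*p^3 + 21*p^2 + 54*p + 18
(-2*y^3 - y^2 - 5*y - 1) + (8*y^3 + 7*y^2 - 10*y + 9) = 6*y^3 + 6*y^2 - 15*y + 8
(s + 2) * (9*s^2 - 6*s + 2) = 9*s^3 + 12*s^2 - 10*s + 4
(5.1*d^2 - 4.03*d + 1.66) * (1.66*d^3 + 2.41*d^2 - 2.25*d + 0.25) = 8.466*d^5 + 5.6012*d^4 - 18.4317*d^3 + 14.3431*d^2 - 4.7425*d + 0.415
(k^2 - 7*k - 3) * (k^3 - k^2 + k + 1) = k^5 - 8*k^4 + 5*k^3 - 3*k^2 - 10*k - 3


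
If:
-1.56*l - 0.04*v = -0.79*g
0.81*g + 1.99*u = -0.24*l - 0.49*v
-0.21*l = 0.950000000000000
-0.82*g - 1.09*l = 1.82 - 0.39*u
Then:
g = -4.74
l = -4.52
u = -17.94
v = 82.88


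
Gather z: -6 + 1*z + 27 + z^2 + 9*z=z^2 + 10*z + 21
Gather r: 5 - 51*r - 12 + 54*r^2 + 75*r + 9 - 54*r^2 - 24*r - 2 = 0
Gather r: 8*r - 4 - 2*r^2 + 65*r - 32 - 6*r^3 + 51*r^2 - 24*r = -6*r^3 + 49*r^2 + 49*r - 36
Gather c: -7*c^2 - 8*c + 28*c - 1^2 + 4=-7*c^2 + 20*c + 3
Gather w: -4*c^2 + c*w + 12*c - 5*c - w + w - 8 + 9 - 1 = -4*c^2 + c*w + 7*c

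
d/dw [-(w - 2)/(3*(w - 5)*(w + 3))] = (w^2 - 4*w + 19)/(3*(w^4 - 4*w^3 - 26*w^2 + 60*w + 225))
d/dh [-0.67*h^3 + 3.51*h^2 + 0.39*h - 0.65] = -2.01*h^2 + 7.02*h + 0.39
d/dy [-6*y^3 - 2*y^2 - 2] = 2*y*(-9*y - 2)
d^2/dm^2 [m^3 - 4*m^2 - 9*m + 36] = 6*m - 8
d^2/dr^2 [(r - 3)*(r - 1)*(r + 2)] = 6*r - 4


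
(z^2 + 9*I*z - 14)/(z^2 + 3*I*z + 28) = (z + 2*I)/(z - 4*I)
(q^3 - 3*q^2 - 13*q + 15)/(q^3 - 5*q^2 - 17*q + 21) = (q - 5)/(q - 7)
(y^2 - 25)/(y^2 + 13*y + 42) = (y^2 - 25)/(y^2 + 13*y + 42)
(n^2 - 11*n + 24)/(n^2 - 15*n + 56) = (n - 3)/(n - 7)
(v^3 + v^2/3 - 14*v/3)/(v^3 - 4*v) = (v + 7/3)/(v + 2)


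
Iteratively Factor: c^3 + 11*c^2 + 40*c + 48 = (c + 4)*(c^2 + 7*c + 12) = (c + 4)^2*(c + 3)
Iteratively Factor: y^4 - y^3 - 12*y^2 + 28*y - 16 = (y - 1)*(y^3 - 12*y + 16) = (y - 1)*(y + 4)*(y^2 - 4*y + 4) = (y - 2)*(y - 1)*(y + 4)*(y - 2)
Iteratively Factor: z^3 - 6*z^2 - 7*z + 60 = (z + 3)*(z^2 - 9*z + 20) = (z - 4)*(z + 3)*(z - 5)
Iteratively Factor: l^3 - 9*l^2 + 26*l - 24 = (l - 2)*(l^2 - 7*l + 12) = (l - 4)*(l - 2)*(l - 3)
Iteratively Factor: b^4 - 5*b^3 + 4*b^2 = (b)*(b^3 - 5*b^2 + 4*b) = b^2*(b^2 - 5*b + 4) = b^2*(b - 4)*(b - 1)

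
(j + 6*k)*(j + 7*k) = j^2 + 13*j*k + 42*k^2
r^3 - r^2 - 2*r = r*(r - 2)*(r + 1)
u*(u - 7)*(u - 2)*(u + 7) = u^4 - 2*u^3 - 49*u^2 + 98*u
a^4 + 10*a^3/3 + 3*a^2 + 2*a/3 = a*(a + 1/3)*(a + 1)*(a + 2)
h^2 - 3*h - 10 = (h - 5)*(h + 2)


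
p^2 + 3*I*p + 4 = (p - I)*(p + 4*I)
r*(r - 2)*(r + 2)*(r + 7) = r^4 + 7*r^3 - 4*r^2 - 28*r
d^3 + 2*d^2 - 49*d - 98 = (d - 7)*(d + 2)*(d + 7)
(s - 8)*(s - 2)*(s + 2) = s^3 - 8*s^2 - 4*s + 32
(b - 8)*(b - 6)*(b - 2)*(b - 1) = b^4 - 17*b^3 + 92*b^2 - 172*b + 96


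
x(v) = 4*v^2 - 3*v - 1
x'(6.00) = 45.00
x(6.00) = 125.00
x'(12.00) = 93.00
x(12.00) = 539.00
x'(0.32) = -0.44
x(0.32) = -1.55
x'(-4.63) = -40.04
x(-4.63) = 98.64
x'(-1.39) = -14.12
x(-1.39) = 10.90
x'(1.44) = 8.52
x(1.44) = 2.97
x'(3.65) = 26.20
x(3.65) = 41.34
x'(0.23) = -1.16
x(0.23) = -1.48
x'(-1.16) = -12.28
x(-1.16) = 7.86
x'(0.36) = -0.12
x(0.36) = -1.56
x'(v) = 8*v - 3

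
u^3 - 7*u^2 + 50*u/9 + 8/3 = (u - 6)*(u - 4/3)*(u + 1/3)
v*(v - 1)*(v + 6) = v^3 + 5*v^2 - 6*v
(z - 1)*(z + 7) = z^2 + 6*z - 7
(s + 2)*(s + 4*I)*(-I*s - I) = -I*s^3 + 4*s^2 - 3*I*s^2 + 12*s - 2*I*s + 8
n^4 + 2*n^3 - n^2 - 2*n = n*(n - 1)*(n + 1)*(n + 2)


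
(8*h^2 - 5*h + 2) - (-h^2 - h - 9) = 9*h^2 - 4*h + 11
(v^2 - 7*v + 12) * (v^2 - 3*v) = v^4 - 10*v^3 + 33*v^2 - 36*v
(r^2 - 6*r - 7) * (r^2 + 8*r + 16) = r^4 + 2*r^3 - 39*r^2 - 152*r - 112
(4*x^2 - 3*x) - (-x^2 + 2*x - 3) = 5*x^2 - 5*x + 3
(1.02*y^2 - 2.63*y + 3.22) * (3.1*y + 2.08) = 3.162*y^3 - 6.0314*y^2 + 4.5116*y + 6.6976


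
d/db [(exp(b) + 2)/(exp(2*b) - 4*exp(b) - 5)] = (-2*(exp(b) - 2)*(exp(b) + 2) + exp(2*b) - 4*exp(b) - 5)*exp(b)/(-exp(2*b) + 4*exp(b) + 5)^2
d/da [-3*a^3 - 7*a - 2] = -9*a^2 - 7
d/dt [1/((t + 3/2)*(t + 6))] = 2*(-4*t - 15)/(4*t^4 + 60*t^3 + 297*t^2 + 540*t + 324)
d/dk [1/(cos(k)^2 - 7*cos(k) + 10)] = (2*cos(k) - 7)*sin(k)/(cos(k)^2 - 7*cos(k) + 10)^2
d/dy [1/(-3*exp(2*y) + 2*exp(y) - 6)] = (6*exp(y) - 2)*exp(y)/(3*exp(2*y) - 2*exp(y) + 6)^2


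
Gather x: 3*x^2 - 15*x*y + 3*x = 3*x^2 + x*(3 - 15*y)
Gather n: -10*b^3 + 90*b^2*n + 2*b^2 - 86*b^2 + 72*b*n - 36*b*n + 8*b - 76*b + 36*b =-10*b^3 - 84*b^2 - 32*b + n*(90*b^2 + 36*b)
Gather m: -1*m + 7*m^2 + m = 7*m^2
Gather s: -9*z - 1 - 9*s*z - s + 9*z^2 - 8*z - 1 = s*(-9*z - 1) + 9*z^2 - 17*z - 2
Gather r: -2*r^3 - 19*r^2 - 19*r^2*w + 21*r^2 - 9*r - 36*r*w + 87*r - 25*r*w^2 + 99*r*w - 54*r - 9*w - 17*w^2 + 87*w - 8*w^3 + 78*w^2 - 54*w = -2*r^3 + r^2*(2 - 19*w) + r*(-25*w^2 + 63*w + 24) - 8*w^3 + 61*w^2 + 24*w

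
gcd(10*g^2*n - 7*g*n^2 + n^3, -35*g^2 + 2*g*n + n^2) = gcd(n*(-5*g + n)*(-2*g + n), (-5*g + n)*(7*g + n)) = 5*g - n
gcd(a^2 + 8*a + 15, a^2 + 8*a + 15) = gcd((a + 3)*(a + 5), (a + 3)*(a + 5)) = a^2 + 8*a + 15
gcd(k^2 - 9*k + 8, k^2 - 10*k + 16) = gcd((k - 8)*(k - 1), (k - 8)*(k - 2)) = k - 8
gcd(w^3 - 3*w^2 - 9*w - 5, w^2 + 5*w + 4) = w + 1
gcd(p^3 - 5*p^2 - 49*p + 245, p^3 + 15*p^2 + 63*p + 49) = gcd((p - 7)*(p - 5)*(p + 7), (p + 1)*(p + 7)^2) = p + 7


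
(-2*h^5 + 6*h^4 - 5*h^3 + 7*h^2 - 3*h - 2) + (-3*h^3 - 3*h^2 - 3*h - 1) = -2*h^5 + 6*h^4 - 8*h^3 + 4*h^2 - 6*h - 3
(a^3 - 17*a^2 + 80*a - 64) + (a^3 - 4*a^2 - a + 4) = 2*a^3 - 21*a^2 + 79*a - 60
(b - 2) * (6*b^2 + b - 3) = 6*b^3 - 11*b^2 - 5*b + 6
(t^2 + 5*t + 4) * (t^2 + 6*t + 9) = t^4 + 11*t^3 + 43*t^2 + 69*t + 36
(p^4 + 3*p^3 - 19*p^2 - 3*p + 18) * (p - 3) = p^5 - 28*p^3 + 54*p^2 + 27*p - 54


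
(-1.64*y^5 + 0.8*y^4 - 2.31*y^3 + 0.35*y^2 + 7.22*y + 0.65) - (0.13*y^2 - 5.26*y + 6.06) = -1.64*y^5 + 0.8*y^4 - 2.31*y^3 + 0.22*y^2 + 12.48*y - 5.41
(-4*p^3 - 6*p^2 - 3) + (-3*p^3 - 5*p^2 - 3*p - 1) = -7*p^3 - 11*p^2 - 3*p - 4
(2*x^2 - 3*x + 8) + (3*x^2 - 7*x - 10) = 5*x^2 - 10*x - 2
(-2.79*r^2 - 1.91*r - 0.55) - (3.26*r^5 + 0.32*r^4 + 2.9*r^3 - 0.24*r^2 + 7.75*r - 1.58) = -3.26*r^5 - 0.32*r^4 - 2.9*r^3 - 2.55*r^2 - 9.66*r + 1.03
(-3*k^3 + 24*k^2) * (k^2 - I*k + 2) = -3*k^5 + 24*k^4 + 3*I*k^4 - 6*k^3 - 24*I*k^3 + 48*k^2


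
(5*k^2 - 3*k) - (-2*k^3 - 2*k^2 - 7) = 2*k^3 + 7*k^2 - 3*k + 7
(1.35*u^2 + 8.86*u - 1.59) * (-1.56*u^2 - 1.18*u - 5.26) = -2.106*u^4 - 15.4146*u^3 - 15.0754*u^2 - 44.7274*u + 8.3634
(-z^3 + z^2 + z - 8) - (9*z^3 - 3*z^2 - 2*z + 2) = -10*z^3 + 4*z^2 + 3*z - 10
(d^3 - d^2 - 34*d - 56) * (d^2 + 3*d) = d^5 + 2*d^4 - 37*d^3 - 158*d^2 - 168*d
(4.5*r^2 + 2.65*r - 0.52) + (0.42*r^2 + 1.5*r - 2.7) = 4.92*r^2 + 4.15*r - 3.22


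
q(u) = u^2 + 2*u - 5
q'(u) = 2*u + 2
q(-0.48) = -5.73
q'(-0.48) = 1.04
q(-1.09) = -5.99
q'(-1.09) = -0.18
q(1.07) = -1.72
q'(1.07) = 4.14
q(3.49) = 14.16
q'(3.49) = 8.98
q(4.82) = 27.87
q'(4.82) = 11.64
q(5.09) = 31.09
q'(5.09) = 12.18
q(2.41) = 5.63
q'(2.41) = 6.82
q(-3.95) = 2.70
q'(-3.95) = -5.90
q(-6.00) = 19.00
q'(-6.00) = -10.00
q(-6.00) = 19.00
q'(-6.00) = -10.00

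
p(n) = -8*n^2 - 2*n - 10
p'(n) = -16*n - 2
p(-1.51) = -25.22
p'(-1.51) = 22.16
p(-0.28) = -10.07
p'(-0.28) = 2.48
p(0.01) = -10.02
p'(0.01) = -2.16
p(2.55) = -67.12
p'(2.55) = -42.80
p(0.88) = -17.96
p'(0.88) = -16.08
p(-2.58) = -58.09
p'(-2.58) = 39.28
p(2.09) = -49.12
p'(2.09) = -35.44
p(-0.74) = -12.90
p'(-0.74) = 9.84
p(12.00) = -1186.00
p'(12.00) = -194.00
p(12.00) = -1186.00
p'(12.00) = -194.00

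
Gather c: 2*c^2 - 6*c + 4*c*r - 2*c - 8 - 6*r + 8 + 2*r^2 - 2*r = 2*c^2 + c*(4*r - 8) + 2*r^2 - 8*r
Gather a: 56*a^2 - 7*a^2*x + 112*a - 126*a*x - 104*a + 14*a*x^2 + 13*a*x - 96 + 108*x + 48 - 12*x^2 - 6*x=a^2*(56 - 7*x) + a*(14*x^2 - 113*x + 8) - 12*x^2 + 102*x - 48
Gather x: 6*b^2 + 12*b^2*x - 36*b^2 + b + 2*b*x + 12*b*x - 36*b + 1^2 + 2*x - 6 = -30*b^2 - 35*b + x*(12*b^2 + 14*b + 2) - 5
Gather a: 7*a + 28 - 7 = 7*a + 21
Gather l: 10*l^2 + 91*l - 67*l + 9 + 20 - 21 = 10*l^2 + 24*l + 8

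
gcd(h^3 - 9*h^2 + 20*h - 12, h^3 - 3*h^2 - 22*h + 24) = h^2 - 7*h + 6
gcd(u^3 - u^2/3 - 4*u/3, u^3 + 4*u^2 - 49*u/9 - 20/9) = u - 4/3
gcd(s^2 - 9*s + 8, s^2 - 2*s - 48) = s - 8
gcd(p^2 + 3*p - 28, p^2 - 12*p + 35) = 1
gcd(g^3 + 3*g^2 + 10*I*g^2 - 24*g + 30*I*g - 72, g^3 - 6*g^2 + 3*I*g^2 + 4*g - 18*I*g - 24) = g + 4*I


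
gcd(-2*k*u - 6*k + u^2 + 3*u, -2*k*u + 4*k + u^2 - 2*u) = -2*k + u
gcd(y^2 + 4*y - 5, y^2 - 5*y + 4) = y - 1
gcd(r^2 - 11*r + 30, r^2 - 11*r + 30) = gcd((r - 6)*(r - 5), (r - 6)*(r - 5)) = r^2 - 11*r + 30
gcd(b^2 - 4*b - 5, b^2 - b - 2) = b + 1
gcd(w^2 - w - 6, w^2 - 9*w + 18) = w - 3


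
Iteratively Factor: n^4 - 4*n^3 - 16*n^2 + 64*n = (n - 4)*(n^3 - 16*n) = n*(n - 4)*(n^2 - 16) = n*(n - 4)^2*(n + 4)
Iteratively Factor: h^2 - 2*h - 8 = (h + 2)*(h - 4)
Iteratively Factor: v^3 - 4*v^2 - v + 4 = (v + 1)*(v^2 - 5*v + 4) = (v - 4)*(v + 1)*(v - 1)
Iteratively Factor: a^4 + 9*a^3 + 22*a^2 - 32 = (a + 4)*(a^3 + 5*a^2 + 2*a - 8) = (a - 1)*(a + 4)*(a^2 + 6*a + 8) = (a - 1)*(a + 4)^2*(a + 2)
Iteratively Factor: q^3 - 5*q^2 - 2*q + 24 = (q - 3)*(q^2 - 2*q - 8) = (q - 3)*(q + 2)*(q - 4)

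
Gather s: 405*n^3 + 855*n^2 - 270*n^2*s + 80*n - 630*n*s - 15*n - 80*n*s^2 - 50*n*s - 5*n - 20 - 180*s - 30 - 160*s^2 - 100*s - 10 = 405*n^3 + 855*n^2 + 60*n + s^2*(-80*n - 160) + s*(-270*n^2 - 680*n - 280) - 60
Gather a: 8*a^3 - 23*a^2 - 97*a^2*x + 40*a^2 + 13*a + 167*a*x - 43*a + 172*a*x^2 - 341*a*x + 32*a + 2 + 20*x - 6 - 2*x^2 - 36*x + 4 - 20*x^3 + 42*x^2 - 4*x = 8*a^3 + a^2*(17 - 97*x) + a*(172*x^2 - 174*x + 2) - 20*x^3 + 40*x^2 - 20*x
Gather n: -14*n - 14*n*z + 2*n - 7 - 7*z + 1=n*(-14*z - 12) - 7*z - 6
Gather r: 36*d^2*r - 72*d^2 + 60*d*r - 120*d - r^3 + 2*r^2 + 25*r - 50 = -72*d^2 - 120*d - r^3 + 2*r^2 + r*(36*d^2 + 60*d + 25) - 50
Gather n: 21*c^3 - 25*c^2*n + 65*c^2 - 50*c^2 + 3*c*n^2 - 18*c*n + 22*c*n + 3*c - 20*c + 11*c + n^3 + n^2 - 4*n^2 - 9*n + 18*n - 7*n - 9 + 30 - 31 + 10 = 21*c^3 + 15*c^2 - 6*c + n^3 + n^2*(3*c - 3) + n*(-25*c^2 + 4*c + 2)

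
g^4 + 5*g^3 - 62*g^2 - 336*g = g*(g - 8)*(g + 6)*(g + 7)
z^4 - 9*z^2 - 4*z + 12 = (z - 3)*(z - 1)*(z + 2)^2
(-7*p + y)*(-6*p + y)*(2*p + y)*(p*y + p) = 84*p^4*y + 84*p^4 + 16*p^3*y^2 + 16*p^3*y - 11*p^2*y^3 - 11*p^2*y^2 + p*y^4 + p*y^3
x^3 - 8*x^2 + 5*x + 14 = (x - 7)*(x - 2)*(x + 1)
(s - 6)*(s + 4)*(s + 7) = s^3 + 5*s^2 - 38*s - 168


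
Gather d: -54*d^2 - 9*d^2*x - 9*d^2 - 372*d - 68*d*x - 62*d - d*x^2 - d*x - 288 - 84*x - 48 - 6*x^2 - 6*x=d^2*(-9*x - 63) + d*(-x^2 - 69*x - 434) - 6*x^2 - 90*x - 336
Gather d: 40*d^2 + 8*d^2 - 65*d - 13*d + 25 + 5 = 48*d^2 - 78*d + 30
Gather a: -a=-a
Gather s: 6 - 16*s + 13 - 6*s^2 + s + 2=-6*s^2 - 15*s + 21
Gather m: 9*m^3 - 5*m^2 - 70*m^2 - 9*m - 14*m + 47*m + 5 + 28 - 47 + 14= 9*m^3 - 75*m^2 + 24*m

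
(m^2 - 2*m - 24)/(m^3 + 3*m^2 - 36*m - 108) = (m + 4)/(m^2 + 9*m + 18)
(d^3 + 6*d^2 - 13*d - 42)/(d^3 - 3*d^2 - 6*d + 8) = (d^2 + 4*d - 21)/(d^2 - 5*d + 4)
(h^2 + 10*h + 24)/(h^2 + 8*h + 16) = (h + 6)/(h + 4)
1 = 1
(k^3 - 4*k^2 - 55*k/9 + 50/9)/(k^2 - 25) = (k^2 + k - 10/9)/(k + 5)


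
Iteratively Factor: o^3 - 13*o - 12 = (o + 3)*(o^2 - 3*o - 4) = (o + 1)*(o + 3)*(o - 4)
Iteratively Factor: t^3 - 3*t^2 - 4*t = (t - 4)*(t^2 + t) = (t - 4)*(t + 1)*(t)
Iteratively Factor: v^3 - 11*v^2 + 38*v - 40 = (v - 4)*(v^2 - 7*v + 10) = (v - 5)*(v - 4)*(v - 2)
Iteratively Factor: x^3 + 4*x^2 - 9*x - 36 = (x + 3)*(x^2 + x - 12) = (x + 3)*(x + 4)*(x - 3)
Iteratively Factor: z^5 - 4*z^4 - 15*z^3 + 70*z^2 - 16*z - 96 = (z + 4)*(z^4 - 8*z^3 + 17*z^2 + 2*z - 24) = (z - 3)*(z + 4)*(z^3 - 5*z^2 + 2*z + 8) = (z - 3)*(z - 2)*(z + 4)*(z^2 - 3*z - 4) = (z - 3)*(z - 2)*(z + 1)*(z + 4)*(z - 4)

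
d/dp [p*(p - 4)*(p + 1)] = 3*p^2 - 6*p - 4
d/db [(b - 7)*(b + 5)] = 2*b - 2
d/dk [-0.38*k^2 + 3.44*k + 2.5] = 3.44 - 0.76*k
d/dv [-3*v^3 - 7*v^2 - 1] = v*(-9*v - 14)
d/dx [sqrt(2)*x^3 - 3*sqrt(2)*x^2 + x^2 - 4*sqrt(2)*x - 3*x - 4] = 3*sqrt(2)*x^2 - 6*sqrt(2)*x + 2*x - 4*sqrt(2) - 3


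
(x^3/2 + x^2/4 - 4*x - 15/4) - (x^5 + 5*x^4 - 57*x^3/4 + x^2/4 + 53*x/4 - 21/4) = -x^5 - 5*x^4 + 59*x^3/4 - 69*x/4 + 3/2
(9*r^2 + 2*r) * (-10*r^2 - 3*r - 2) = -90*r^4 - 47*r^3 - 24*r^2 - 4*r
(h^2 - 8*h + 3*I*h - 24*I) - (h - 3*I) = h^2 - 9*h + 3*I*h - 21*I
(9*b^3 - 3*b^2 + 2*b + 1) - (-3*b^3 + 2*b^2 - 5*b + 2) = 12*b^3 - 5*b^2 + 7*b - 1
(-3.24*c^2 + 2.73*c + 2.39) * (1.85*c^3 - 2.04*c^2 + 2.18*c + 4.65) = -5.994*c^5 + 11.6601*c^4 - 8.2109*c^3 - 13.9902*c^2 + 17.9047*c + 11.1135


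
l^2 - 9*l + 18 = (l - 6)*(l - 3)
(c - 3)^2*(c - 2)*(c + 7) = c^4 - c^3 - 35*c^2 + 129*c - 126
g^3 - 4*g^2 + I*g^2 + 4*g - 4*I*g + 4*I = (g - 2)^2*(g + I)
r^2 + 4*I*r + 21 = (r - 3*I)*(r + 7*I)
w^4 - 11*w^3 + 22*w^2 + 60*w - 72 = (w - 6)^2*(w - 1)*(w + 2)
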